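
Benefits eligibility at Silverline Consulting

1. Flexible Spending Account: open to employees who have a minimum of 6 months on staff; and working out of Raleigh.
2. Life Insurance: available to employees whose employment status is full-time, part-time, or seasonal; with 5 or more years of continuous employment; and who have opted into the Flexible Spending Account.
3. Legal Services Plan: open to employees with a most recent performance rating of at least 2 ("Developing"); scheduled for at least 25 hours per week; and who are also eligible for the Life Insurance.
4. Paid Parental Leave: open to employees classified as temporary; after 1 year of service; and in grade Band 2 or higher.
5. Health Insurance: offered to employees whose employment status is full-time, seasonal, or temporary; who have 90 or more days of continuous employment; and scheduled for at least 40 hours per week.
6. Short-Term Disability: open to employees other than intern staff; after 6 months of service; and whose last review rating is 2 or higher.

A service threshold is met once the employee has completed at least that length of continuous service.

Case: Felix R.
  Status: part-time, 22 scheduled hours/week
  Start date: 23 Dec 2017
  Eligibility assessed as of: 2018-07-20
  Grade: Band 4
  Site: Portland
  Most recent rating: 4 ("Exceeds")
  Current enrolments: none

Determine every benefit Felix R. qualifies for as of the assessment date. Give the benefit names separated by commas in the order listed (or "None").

Short-Term Disability

Service from 23 Dec 2017 to 2018-07-20: 209 days.
Flexible Spending Account — service 209 days ≥ 6 months (≈180 days) ✓; site Portland ✗ (not Raleigh) → not eligible.
Life Insurance — status part-time ✓; service 209 days < 5 years (≈1825 days) ✗ → not eligible.
Legal Services Plan — rating 4 ≥ 2 ✓; 22 hrs/wk < 25 ✗ → not eligible.
Paid Parental Leave — status part-time ✗ (requires temporary) → not eligible.
Health Insurance — status part-time ✗ (requires full-time, seasonal, or temporary) → not eligible.
Short-Term Disability — status part-time ✓ (not excluded); service 209 days ≥ 6 months (≈180 days) ✓; rating 4 ≥ 2 ✓ → eligible.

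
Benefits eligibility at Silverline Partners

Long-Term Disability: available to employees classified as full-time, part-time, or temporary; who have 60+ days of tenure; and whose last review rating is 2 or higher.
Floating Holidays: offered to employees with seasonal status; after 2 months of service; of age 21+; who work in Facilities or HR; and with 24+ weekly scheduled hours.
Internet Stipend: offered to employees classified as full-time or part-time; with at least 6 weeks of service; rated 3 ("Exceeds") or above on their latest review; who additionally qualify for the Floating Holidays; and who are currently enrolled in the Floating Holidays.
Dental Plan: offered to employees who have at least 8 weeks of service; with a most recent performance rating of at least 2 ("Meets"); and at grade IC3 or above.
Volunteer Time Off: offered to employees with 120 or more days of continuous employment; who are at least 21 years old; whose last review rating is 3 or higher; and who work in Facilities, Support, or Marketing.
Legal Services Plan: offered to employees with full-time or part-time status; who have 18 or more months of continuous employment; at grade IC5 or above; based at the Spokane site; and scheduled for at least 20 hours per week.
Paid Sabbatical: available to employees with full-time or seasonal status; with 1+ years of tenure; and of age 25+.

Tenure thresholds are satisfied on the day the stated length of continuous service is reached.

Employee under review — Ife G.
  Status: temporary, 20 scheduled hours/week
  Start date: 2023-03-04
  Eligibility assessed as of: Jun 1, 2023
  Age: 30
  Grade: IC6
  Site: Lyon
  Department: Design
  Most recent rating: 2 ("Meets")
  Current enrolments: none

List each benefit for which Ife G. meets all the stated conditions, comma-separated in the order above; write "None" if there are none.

Long-Term Disability, Dental Plan

Service from 2023-03-04 to Jun 1, 2023: 89 days.
Long-Term Disability — status temporary ✓; service 89 days ≥ 60 days ✓; rating 2 ≥ 2 ✓ → eligible.
Floating Holidays — status temporary ✗ (requires seasonal) → not eligible.
Internet Stipend — status temporary ✗ (requires full-time or part-time) → not eligible.
Dental Plan — service 89 days ≥ 8 weeks (≈56 days) ✓; rating 2 ≥ 2 ✓; grade IC6 ≥ IC3 ✓ → eligible.
Volunteer Time Off — service 89 days < 120 days ✗ → not eligible.
Legal Services Plan — status temporary ✗ (requires full-time or part-time) → not eligible.
Paid Sabbatical — status temporary ✗ (requires full-time or seasonal) → not eligible.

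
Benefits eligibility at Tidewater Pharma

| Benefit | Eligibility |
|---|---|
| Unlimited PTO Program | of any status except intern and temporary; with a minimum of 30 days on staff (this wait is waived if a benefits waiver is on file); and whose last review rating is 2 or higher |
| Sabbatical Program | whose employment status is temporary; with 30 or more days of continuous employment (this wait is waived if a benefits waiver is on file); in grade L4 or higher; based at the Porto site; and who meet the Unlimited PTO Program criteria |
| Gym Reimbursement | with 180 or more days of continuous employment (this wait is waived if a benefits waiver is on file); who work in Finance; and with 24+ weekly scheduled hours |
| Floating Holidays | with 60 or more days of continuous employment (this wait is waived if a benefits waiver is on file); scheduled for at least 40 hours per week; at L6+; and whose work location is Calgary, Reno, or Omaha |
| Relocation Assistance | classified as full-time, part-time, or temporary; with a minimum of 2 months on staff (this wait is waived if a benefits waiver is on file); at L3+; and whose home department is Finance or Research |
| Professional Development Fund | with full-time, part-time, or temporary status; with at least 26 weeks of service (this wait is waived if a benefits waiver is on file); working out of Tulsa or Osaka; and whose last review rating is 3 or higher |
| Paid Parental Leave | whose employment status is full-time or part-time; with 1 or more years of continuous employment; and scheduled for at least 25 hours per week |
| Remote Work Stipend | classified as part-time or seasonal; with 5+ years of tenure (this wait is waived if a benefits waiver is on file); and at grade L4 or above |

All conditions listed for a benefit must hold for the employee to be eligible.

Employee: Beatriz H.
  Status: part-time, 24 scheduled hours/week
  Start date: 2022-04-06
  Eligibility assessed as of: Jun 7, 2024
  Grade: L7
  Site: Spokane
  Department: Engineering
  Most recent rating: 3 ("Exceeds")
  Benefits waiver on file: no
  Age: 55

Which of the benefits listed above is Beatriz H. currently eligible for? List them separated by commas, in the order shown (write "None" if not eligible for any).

Service from 2022-04-06 to Jun 7, 2024: 793 days.
Unlimited PTO Program — status part-time ✓ (not excluded); no waiver, service 793 days ≥ 30 days ✓; rating 3 ≥ 2 ✓ → eligible.
Sabbatical Program — status part-time ✗ (requires temporary) → not eligible.
Gym Reimbursement — no waiver, service 793 days ≥ 180 days ✓; dept Engineering ✗ → not eligible.
Floating Holidays — no waiver, service 793 days ≥ 60 days ✓; 24 hrs/wk < 40 ✗ → not eligible.
Relocation Assistance — status part-time ✓; no waiver, service 793 days ≥ 2 months (≈60 days) ✓; grade L7 ≥ L3 ✓; dept Engineering ✗ → not eligible.
Professional Development Fund — status part-time ✓; no waiver, service 793 days ≥ 26 weeks (≈182 days) ✓; site Spokane ✗ (not Tulsa or Osaka) → not eligible.
Paid Parental Leave — status part-time ✓; service 793 days ≥ 1 year (≈365 days) ✓; 24 hrs/wk < 25 ✗ → not eligible.
Remote Work Stipend — status part-time ✓; no waiver, service 793 days < 5 years (≈1825 days) ✗ → not eligible.

Unlimited PTO Program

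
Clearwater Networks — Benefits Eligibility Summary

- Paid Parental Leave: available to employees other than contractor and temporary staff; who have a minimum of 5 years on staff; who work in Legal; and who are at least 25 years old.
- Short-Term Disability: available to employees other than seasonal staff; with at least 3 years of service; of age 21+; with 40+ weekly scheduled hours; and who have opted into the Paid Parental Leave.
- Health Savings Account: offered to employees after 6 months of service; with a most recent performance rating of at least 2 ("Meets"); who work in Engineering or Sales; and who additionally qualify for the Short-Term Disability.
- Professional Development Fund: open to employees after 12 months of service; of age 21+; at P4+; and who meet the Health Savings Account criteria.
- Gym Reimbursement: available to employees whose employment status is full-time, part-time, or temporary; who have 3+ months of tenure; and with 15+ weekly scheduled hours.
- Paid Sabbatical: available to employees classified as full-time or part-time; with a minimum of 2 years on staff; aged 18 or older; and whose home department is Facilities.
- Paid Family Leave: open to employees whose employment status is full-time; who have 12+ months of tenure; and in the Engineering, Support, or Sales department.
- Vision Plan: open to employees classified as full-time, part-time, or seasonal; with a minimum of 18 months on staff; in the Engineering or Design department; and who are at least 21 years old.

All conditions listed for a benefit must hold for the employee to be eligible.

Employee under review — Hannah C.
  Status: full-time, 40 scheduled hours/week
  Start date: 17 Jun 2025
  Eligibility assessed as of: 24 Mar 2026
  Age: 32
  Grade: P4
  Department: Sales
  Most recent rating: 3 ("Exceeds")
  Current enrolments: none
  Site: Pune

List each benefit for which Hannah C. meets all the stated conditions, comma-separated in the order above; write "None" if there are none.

Service from 17 Jun 2025 to 24 Mar 2026: 280 days.
Paid Parental Leave — status full-time ✓ (not excluded); service 280 days < 5 years (≈1825 days) ✗ → not eligible.
Short-Term Disability — status full-time ✓ (not excluded); service 280 days < 3 years (≈1095 days) ✗ → not eligible.
Health Savings Account — service 280 days ≥ 6 months (≈180 days) ✓; rating 3 ≥ 2 ✓; dept Sales ✓; not eligible for Short-Term Disability ✗ → not eligible.
Professional Development Fund — service 280 days < 12 months (≈360 days) ✗ → not eligible.
Gym Reimbursement — status full-time ✓; service 280 days ≥ 3 months (≈90 days) ✓; 40 hrs/wk ≥ 15 ✓ → eligible.
Paid Sabbatical — status full-time ✓; service 280 days < 2 years (≈730 days) ✗ → not eligible.
Paid Family Leave — status full-time ✓; service 280 days < 12 months (≈360 days) ✗ → not eligible.
Vision Plan — status full-time ✓; service 280 days < 18 months (≈540 days) ✗ → not eligible.

Gym Reimbursement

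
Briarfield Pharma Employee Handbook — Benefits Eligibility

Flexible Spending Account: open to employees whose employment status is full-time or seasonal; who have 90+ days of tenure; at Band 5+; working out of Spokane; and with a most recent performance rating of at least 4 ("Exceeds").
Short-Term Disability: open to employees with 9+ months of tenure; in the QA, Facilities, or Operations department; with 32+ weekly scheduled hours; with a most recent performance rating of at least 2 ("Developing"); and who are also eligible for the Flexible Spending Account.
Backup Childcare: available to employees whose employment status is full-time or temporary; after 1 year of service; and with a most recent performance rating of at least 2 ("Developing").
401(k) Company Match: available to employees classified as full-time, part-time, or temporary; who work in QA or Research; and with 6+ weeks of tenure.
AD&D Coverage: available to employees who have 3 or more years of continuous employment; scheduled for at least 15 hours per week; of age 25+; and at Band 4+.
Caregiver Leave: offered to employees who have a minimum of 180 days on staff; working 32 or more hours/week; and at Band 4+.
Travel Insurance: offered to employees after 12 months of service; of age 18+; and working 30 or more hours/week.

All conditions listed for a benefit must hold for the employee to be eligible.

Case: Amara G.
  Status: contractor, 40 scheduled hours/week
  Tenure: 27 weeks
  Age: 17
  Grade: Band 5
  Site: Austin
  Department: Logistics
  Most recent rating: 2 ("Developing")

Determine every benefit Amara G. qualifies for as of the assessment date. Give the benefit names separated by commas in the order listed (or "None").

Caregiver Leave

Flexible Spending Account — status contractor ✗ (requires full-time or seasonal) → not eligible.
Short-Term Disability — service 27 weeks < 9 months (≈270 days) ✗ → not eligible.
Backup Childcare — status contractor ✗ (requires full-time or temporary) → not eligible.
401(k) Company Match — status contractor ✗ (requires full-time, part-time, or temporary) → not eligible.
AD&D Coverage — service 27 weeks < 3 years (≈1095 days) ✗ → not eligible.
Caregiver Leave — service 27 weeks ≥ 180 days ✓; 40 hrs/wk ≥ 32 ✓; grade Band 5 ≥ Band 4 ✓ → eligible.
Travel Insurance — service 27 weeks < 12 months (≈360 days) ✗ → not eligible.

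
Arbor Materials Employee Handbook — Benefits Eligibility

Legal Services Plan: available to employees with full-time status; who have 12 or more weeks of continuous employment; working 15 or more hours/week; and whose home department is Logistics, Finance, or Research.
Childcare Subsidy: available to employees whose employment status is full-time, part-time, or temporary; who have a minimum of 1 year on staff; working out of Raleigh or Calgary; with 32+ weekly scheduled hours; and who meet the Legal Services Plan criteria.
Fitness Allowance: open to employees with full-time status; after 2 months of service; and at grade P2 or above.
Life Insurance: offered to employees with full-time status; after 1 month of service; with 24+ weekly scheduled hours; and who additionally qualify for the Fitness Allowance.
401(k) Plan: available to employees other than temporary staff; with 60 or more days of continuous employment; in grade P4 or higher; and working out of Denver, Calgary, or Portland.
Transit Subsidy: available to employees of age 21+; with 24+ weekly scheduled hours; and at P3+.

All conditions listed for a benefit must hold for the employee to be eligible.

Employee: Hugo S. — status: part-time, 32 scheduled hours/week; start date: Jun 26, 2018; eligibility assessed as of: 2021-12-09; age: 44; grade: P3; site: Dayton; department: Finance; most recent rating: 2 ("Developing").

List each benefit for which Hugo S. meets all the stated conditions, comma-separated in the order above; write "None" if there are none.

Transit Subsidy

Service from Jun 26, 2018 to 2021-12-09: 1262 days.
Legal Services Plan — status part-time ✗ (requires full-time) → not eligible.
Childcare Subsidy — status part-time ✓; service 1262 days ≥ 1 year (≈365 days) ✓; site Dayton ✗ (not Raleigh or Calgary) → not eligible.
Fitness Allowance — status part-time ✗ (requires full-time) → not eligible.
Life Insurance — status part-time ✗ (requires full-time) → not eligible.
401(k) Plan — status part-time ✓ (not excluded); service 1262 days ≥ 60 days ✓; grade P3 < P4 ✗ → not eligible.
Transit Subsidy — age 44 ≥ 21 ✓; 32 hrs/wk ≥ 24 ✓; grade P3 ≥ P3 ✓ → eligible.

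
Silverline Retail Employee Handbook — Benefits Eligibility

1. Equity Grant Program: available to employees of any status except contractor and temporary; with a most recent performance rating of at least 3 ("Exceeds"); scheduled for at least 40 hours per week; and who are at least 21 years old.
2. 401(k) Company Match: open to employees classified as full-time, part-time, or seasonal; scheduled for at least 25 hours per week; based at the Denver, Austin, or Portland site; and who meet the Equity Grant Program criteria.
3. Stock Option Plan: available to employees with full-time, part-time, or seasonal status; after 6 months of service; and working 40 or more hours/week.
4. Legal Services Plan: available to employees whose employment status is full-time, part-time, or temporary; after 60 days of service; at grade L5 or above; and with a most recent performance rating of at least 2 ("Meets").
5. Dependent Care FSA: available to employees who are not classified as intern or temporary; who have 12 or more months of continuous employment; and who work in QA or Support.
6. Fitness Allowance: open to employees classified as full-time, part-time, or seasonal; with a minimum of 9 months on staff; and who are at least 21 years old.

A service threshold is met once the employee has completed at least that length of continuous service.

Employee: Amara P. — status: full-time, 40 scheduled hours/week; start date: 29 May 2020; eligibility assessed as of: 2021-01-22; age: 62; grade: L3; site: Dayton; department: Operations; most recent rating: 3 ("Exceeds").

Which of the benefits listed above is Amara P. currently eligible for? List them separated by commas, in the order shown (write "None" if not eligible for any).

Equity Grant Program, Stock Option Plan

Service from 29 May 2020 to 2021-01-22: 238 days.
Equity Grant Program — status full-time ✓ (not excluded); rating 3 ≥ 3 ✓; 40 hrs/wk ≥ 40 ✓; age 62 ≥ 21 ✓ → eligible.
401(k) Company Match — status full-time ✓; 40 hrs/wk ≥ 25 ✓; site Dayton ✗ (not Denver, Austin, or Portland) → not eligible.
Stock Option Plan — status full-time ✓; service 238 days ≥ 6 months (≈180 days) ✓; 40 hrs/wk ≥ 40 ✓ → eligible.
Legal Services Plan — status full-time ✓; service 238 days ≥ 60 days ✓; grade L3 < L5 ✗ → not eligible.
Dependent Care FSA — status full-time ✓ (not excluded); service 238 days < 12 months (≈360 days) ✗ → not eligible.
Fitness Allowance — status full-time ✓; service 238 days < 9 months (≈270 days) ✗ → not eligible.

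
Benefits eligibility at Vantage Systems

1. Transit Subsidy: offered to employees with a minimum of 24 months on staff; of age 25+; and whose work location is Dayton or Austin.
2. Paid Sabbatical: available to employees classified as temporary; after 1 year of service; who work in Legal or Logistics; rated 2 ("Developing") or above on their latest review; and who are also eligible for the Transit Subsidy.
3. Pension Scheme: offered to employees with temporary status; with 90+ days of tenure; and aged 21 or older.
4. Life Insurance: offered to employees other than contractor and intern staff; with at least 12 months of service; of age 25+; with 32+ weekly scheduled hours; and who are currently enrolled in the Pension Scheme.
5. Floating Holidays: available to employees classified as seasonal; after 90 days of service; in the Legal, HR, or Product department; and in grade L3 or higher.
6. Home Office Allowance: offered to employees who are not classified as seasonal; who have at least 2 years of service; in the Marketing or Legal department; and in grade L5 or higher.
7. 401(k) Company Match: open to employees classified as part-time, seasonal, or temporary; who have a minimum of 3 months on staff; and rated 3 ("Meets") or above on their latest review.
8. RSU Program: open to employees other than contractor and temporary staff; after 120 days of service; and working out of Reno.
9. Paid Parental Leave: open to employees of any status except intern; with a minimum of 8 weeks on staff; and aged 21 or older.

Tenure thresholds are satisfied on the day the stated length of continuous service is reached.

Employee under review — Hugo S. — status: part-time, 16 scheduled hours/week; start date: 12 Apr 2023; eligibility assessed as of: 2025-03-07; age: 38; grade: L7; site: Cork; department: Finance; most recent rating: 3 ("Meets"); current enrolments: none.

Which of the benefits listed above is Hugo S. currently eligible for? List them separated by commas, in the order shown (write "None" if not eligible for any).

Service from 12 Apr 2023 to 2025-03-07: 695 days.
Transit Subsidy — service 695 days < 24 months (≈720 days) ✗ → not eligible.
Paid Sabbatical — status part-time ✗ (requires temporary) → not eligible.
Pension Scheme — status part-time ✗ (requires temporary) → not eligible.
Life Insurance — status part-time ✓ (not excluded); service 695 days ≥ 12 months (≈360 days) ✓; age 38 ≥ 25 ✓; 16 hrs/wk < 32 ✗ → not eligible.
Floating Holidays — status part-time ✗ (requires seasonal) → not eligible.
Home Office Allowance — status part-time ✓ (not excluded); service 695 days < 2 years (≈730 days) ✗ → not eligible.
401(k) Company Match — status part-time ✓; service 695 days ≥ 3 months (≈90 days) ✓; rating 3 ≥ 3 ✓ → eligible.
RSU Program — status part-time ✓ (not excluded); service 695 days ≥ 120 days ✓; site Cork ✗ (not Reno) → not eligible.
Paid Parental Leave — status part-time ✓ (not excluded); service 695 days ≥ 8 weeks (≈56 days) ✓; age 38 ≥ 21 ✓ → eligible.

401(k) Company Match, Paid Parental Leave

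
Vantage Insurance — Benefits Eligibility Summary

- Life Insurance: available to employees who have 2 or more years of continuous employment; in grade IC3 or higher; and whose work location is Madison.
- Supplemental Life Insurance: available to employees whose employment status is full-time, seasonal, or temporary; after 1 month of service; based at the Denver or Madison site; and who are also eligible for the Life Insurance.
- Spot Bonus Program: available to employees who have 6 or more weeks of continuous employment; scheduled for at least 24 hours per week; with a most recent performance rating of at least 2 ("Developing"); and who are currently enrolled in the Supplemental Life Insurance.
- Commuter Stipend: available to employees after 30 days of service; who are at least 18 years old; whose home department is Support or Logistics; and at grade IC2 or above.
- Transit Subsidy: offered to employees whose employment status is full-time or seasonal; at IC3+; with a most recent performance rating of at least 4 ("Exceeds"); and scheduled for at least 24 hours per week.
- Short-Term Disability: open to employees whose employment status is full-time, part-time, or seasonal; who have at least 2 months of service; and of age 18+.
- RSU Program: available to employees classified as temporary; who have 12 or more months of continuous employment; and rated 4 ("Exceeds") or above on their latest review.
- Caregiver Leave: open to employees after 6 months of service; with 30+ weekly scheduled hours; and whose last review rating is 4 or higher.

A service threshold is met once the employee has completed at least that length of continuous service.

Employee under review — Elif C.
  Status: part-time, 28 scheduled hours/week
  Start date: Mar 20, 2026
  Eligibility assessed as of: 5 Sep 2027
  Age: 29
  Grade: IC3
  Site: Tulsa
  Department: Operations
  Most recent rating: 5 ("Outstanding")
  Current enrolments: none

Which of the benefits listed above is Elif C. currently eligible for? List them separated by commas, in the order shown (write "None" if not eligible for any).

Service from Mar 20, 2026 to 5 Sep 2027: 534 days.
Life Insurance — service 534 days < 2 years (≈730 days) ✗ → not eligible.
Supplemental Life Insurance — status part-time ✗ (requires full-time, seasonal, or temporary) → not eligible.
Spot Bonus Program — service 534 days ≥ 6 weeks (≈42 days) ✓; 28 hrs/wk ≥ 24 ✓; rating 5 ≥ 2 ✓; not enrolled in Supplemental Life Insurance ✗ → not eligible.
Commuter Stipend — service 534 days ≥ 30 days ✓; age 29 ≥ 18 ✓; dept Operations ✗ → not eligible.
Transit Subsidy — status part-time ✗ (requires full-time or seasonal) → not eligible.
Short-Term Disability — status part-time ✓; service 534 days ≥ 2 months (≈60 days) ✓; age 29 ≥ 18 ✓ → eligible.
RSU Program — status part-time ✗ (requires temporary) → not eligible.
Caregiver Leave — service 534 days ≥ 6 months (≈180 days) ✓; 28 hrs/wk < 30 ✗ → not eligible.

Short-Term Disability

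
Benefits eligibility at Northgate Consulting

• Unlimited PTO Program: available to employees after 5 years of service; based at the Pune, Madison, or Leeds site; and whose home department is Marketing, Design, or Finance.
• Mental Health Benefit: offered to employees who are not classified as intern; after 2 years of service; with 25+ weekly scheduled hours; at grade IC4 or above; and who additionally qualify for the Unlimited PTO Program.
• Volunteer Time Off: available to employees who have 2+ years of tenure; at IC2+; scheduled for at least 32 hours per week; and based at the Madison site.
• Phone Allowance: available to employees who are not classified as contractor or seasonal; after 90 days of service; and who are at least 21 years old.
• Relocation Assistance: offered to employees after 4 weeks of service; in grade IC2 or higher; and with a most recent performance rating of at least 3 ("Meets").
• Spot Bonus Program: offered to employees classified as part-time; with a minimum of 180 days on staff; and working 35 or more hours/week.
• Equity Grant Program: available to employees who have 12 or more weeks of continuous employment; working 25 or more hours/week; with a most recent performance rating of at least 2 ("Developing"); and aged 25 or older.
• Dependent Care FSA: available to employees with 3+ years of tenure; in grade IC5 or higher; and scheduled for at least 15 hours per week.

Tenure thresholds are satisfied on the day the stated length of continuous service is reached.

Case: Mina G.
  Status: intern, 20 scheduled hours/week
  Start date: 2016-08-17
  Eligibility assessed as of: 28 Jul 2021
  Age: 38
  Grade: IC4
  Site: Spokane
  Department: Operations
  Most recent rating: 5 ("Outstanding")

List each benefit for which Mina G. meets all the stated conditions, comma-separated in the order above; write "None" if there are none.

Phone Allowance, Relocation Assistance

Service from 2016-08-17 to 28 Jul 2021: 1806 days.
Unlimited PTO Program — service 1806 days < 5 years (≈1825 days) ✗ → not eligible.
Mental Health Benefit — status intern ✗ (excluded) → not eligible.
Volunteer Time Off — service 1806 days ≥ 2 years (≈730 days) ✓; grade IC4 ≥ IC2 ✓; 20 hrs/wk < 32 ✗ → not eligible.
Phone Allowance — status intern ✓ (not excluded); service 1806 days ≥ 90 days ✓; age 38 ≥ 21 ✓ → eligible.
Relocation Assistance — service 1806 days ≥ 4 weeks (≈28 days) ✓; grade IC4 ≥ IC2 ✓; rating 5 ≥ 3 ✓ → eligible.
Spot Bonus Program — status intern ✗ (requires part-time) → not eligible.
Equity Grant Program — service 1806 days ≥ 12 weeks (≈84 days) ✓; 20 hrs/wk < 25 ✗ → not eligible.
Dependent Care FSA — service 1806 days ≥ 3 years (≈1095 days) ✓; grade IC4 < IC5 ✗ → not eligible.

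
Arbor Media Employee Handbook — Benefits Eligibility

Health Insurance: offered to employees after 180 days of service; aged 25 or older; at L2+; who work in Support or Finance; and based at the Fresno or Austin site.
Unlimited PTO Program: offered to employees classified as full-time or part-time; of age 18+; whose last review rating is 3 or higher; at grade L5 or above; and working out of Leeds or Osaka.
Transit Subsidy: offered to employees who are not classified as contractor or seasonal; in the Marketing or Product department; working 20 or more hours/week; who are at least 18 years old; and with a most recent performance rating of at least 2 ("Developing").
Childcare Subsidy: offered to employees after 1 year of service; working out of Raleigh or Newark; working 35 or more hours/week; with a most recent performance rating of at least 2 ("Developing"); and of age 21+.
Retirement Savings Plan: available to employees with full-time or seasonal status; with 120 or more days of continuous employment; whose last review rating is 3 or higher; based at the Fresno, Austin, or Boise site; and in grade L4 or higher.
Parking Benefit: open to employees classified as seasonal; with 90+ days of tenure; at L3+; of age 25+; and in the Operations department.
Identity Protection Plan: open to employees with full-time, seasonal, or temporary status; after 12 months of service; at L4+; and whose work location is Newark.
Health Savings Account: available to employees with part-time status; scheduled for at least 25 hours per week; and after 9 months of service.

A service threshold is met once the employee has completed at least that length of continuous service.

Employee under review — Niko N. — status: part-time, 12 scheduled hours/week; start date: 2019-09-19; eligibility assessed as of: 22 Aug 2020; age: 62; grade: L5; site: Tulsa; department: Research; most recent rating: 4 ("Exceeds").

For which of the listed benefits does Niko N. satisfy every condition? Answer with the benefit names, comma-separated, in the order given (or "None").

Service from 2019-09-19 to 22 Aug 2020: 338 days.
Health Insurance — service 338 days ≥ 180 days ✓; age 62 ≥ 25 ✓; grade L5 ≥ L2 ✓; dept Research ✗ → not eligible.
Unlimited PTO Program — status part-time ✓; age 62 ≥ 18 ✓; rating 4 ≥ 3 ✓; grade L5 ≥ L5 ✓; site Tulsa ✗ (not Leeds or Osaka) → not eligible.
Transit Subsidy — status part-time ✓ (not excluded); dept Research ✗ → not eligible.
Childcare Subsidy — service 338 days < 1 year (≈365 days) ✗ → not eligible.
Retirement Savings Plan — status part-time ✗ (requires full-time or seasonal) → not eligible.
Parking Benefit — status part-time ✗ (requires seasonal) → not eligible.
Identity Protection Plan — status part-time ✗ (requires full-time, seasonal, or temporary) → not eligible.
Health Savings Account — status part-time ✓; 12 hrs/wk < 25 ✗ → not eligible.

None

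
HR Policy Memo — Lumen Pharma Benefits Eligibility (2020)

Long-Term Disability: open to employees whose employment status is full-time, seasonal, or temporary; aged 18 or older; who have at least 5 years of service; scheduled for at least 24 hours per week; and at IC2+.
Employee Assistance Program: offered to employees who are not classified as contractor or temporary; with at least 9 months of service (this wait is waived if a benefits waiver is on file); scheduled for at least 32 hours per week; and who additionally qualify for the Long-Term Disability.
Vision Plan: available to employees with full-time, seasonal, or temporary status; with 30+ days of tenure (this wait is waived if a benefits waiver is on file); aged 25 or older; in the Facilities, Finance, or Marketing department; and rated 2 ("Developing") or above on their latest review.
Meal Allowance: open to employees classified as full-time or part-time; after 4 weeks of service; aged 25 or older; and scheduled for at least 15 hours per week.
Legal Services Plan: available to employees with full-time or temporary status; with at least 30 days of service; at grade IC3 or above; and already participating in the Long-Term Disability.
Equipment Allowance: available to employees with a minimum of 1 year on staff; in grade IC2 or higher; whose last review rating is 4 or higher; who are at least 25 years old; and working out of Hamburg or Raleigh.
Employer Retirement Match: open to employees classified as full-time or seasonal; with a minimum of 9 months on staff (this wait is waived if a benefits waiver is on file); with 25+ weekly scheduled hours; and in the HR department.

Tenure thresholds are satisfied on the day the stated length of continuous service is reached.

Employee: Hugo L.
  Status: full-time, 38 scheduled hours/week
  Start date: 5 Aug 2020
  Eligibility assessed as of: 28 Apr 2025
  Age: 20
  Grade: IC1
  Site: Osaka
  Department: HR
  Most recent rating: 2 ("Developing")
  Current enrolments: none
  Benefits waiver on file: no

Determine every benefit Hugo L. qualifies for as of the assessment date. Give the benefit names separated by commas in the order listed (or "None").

Employer Retirement Match

Service from 5 Aug 2020 to 28 Apr 2025: 1727 days.
Long-Term Disability — status full-time ✓; age 20 ≥ 18 ✓; service 1727 days < 5 years (≈1825 days) ✗ → not eligible.
Employee Assistance Program — status full-time ✓ (not excluded); no waiver, service 1727 days ≥ 9 months (≈270 days) ✓; 38 hrs/wk ≥ 32 ✓; not eligible for Long-Term Disability ✗ → not eligible.
Vision Plan — status full-time ✓; no waiver, service 1727 days ≥ 30 days ✓; age 20 < 25 ✗ → not eligible.
Meal Allowance — status full-time ✓; service 1727 days ≥ 4 weeks (≈28 days) ✓; age 20 < 25 ✗ → not eligible.
Legal Services Plan — status full-time ✓; service 1727 days ≥ 30 days ✓; grade IC1 < IC3 ✗ → not eligible.
Equipment Allowance — service 1727 days ≥ 1 year (≈365 days) ✓; grade IC1 < IC2 ✗ → not eligible.
Employer Retirement Match — status full-time ✓; no waiver, service 1727 days ≥ 9 months (≈270 days) ✓; 38 hrs/wk ≥ 25 ✓; dept HR ✓ → eligible.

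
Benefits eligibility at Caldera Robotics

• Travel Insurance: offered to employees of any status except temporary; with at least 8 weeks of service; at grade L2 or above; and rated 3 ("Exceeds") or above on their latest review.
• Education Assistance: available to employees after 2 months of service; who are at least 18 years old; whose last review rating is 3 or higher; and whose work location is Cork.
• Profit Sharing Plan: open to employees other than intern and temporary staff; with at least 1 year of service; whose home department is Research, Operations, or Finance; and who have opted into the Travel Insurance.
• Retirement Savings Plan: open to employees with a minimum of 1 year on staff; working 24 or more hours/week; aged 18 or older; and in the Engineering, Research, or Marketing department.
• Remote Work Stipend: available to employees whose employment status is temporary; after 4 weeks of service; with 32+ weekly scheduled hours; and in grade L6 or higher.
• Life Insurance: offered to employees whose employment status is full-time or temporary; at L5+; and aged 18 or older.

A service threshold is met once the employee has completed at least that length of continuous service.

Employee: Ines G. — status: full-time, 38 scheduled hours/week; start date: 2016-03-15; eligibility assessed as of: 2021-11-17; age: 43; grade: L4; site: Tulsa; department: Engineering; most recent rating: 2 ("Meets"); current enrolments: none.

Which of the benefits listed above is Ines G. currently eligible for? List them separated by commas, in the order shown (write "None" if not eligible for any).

Service from 2016-03-15 to 2021-11-17: 2073 days.
Travel Insurance — status full-time ✓ (not excluded); service 2073 days ≥ 8 weeks (≈56 days) ✓; grade L4 ≥ L2 ✓; rating 2 < 3 ✗ → not eligible.
Education Assistance — service 2073 days ≥ 2 months (≈60 days) ✓; age 43 ≥ 18 ✓; rating 2 < 3 ✗ → not eligible.
Profit Sharing Plan — status full-time ✓ (not excluded); service 2073 days ≥ 1 year (≈365 days) ✓; dept Engineering ✗ → not eligible.
Retirement Savings Plan — service 2073 days ≥ 1 year (≈365 days) ✓; 38 hrs/wk ≥ 24 ✓; age 43 ≥ 18 ✓; dept Engineering ✓ → eligible.
Remote Work Stipend — status full-time ✗ (requires temporary) → not eligible.
Life Insurance — status full-time ✓; grade L4 < L5 ✗ → not eligible.

Retirement Savings Plan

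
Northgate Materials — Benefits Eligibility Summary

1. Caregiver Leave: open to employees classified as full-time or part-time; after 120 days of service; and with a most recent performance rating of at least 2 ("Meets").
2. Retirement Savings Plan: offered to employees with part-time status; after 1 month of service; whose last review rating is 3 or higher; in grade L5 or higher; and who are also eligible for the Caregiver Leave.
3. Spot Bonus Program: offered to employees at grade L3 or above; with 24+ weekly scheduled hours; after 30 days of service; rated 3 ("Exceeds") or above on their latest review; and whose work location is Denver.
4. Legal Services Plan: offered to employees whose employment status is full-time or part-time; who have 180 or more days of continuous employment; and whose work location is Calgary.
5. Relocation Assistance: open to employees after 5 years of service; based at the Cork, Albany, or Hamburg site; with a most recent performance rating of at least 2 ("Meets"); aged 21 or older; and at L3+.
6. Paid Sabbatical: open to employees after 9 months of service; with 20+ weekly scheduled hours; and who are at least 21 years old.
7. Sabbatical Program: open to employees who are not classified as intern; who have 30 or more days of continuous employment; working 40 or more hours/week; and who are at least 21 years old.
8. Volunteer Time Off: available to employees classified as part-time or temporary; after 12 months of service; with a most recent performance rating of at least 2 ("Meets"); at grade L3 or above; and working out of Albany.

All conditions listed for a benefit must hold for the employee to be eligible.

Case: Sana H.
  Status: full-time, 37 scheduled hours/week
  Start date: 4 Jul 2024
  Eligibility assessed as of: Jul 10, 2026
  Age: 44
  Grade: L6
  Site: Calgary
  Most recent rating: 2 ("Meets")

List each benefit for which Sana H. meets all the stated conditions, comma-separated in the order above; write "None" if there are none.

Service from 4 Jul 2024 to Jul 10, 2026: 736 days.
Caregiver Leave — status full-time ✓; service 736 days ≥ 120 days ✓; rating 2 ≥ 2 ✓ → eligible.
Retirement Savings Plan — status full-time ✗ (requires part-time) → not eligible.
Spot Bonus Program — grade L6 ≥ L3 ✓; 37 hrs/wk ≥ 24 ✓; service 736 days ≥ 30 days ✓; rating 2 < 3 ✗ → not eligible.
Legal Services Plan — status full-time ✓; service 736 days ≥ 180 days ✓; site Calgary ✓ → eligible.
Relocation Assistance — service 736 days < 5 years (≈1825 days) ✗ → not eligible.
Paid Sabbatical — service 736 days ≥ 9 months (≈270 days) ✓; 37 hrs/wk ≥ 20 ✓; age 44 ≥ 21 ✓ → eligible.
Sabbatical Program — status full-time ✓ (not excluded); service 736 days ≥ 30 days ✓; 37 hrs/wk < 40 ✗ → not eligible.
Volunteer Time Off — status full-time ✗ (requires part-time or temporary) → not eligible.

Caregiver Leave, Legal Services Plan, Paid Sabbatical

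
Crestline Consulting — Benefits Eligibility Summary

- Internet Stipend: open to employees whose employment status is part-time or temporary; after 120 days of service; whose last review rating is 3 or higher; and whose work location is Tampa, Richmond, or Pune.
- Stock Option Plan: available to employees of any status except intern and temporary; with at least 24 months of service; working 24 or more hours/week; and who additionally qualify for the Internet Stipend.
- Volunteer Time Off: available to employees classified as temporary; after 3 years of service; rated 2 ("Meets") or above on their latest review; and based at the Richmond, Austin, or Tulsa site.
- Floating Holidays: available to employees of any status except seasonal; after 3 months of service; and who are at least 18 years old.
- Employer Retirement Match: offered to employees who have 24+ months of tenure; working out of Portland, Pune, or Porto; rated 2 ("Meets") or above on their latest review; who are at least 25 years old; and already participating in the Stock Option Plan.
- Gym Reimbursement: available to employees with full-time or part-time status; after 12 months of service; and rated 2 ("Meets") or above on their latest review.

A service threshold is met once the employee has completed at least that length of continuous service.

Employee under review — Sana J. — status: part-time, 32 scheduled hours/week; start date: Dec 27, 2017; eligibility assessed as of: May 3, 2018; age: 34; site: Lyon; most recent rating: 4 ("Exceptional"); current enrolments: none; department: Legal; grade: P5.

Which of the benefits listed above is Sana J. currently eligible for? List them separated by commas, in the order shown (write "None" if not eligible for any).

Service from Dec 27, 2017 to May 3, 2018: 127 days.
Internet Stipend — status part-time ✓; service 127 days ≥ 120 days ✓; rating 4 ≥ 3 ✓; site Lyon ✗ (not Tampa, Richmond, or Pune) → not eligible.
Stock Option Plan — status part-time ✓ (not excluded); service 127 days < 24 months (≈720 days) ✗ → not eligible.
Volunteer Time Off — status part-time ✗ (requires temporary) → not eligible.
Floating Holidays — status part-time ✓ (not excluded); service 127 days ≥ 3 months (≈90 days) ✓; age 34 ≥ 18 ✓ → eligible.
Employer Retirement Match — service 127 days < 24 months (≈720 days) ✗ → not eligible.
Gym Reimbursement — status part-time ✓; service 127 days < 12 months (≈360 days) ✗ → not eligible.

Floating Holidays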